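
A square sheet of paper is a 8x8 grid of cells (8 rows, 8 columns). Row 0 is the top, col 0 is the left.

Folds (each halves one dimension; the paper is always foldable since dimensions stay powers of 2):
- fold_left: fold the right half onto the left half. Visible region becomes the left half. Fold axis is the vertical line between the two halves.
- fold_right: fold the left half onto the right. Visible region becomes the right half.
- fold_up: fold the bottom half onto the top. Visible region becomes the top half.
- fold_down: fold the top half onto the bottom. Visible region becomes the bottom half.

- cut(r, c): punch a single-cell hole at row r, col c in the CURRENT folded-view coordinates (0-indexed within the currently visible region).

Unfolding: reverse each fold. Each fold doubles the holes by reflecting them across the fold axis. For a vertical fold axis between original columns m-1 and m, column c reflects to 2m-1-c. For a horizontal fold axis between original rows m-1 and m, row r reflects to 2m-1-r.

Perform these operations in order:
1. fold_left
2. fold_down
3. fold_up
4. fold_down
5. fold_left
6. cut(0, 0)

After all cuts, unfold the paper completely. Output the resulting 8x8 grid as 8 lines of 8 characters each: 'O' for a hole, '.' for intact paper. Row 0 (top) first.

Op 1 fold_left: fold axis v@4; visible region now rows[0,8) x cols[0,4) = 8x4
Op 2 fold_down: fold axis h@4; visible region now rows[4,8) x cols[0,4) = 4x4
Op 3 fold_up: fold axis h@6; visible region now rows[4,6) x cols[0,4) = 2x4
Op 4 fold_down: fold axis h@5; visible region now rows[5,6) x cols[0,4) = 1x4
Op 5 fold_left: fold axis v@2; visible region now rows[5,6) x cols[0,2) = 1x2
Op 6 cut(0, 0): punch at orig (5,0); cuts so far [(5, 0)]; region rows[5,6) x cols[0,2) = 1x2
Unfold 1 (reflect across v@2): 2 holes -> [(5, 0), (5, 3)]
Unfold 2 (reflect across h@5): 4 holes -> [(4, 0), (4, 3), (5, 0), (5, 3)]
Unfold 3 (reflect across h@6): 8 holes -> [(4, 0), (4, 3), (5, 0), (5, 3), (6, 0), (6, 3), (7, 0), (7, 3)]
Unfold 4 (reflect across h@4): 16 holes -> [(0, 0), (0, 3), (1, 0), (1, 3), (2, 0), (2, 3), (3, 0), (3, 3), (4, 0), (4, 3), (5, 0), (5, 3), (6, 0), (6, 3), (7, 0), (7, 3)]
Unfold 5 (reflect across v@4): 32 holes -> [(0, 0), (0, 3), (0, 4), (0, 7), (1, 0), (1, 3), (1, 4), (1, 7), (2, 0), (2, 3), (2, 4), (2, 7), (3, 0), (3, 3), (3, 4), (3, 7), (4, 0), (4, 3), (4, 4), (4, 7), (5, 0), (5, 3), (5, 4), (5, 7), (6, 0), (6, 3), (6, 4), (6, 7), (7, 0), (7, 3), (7, 4), (7, 7)]

Answer: O..OO..O
O..OO..O
O..OO..O
O..OO..O
O..OO..O
O..OO..O
O..OO..O
O..OO..O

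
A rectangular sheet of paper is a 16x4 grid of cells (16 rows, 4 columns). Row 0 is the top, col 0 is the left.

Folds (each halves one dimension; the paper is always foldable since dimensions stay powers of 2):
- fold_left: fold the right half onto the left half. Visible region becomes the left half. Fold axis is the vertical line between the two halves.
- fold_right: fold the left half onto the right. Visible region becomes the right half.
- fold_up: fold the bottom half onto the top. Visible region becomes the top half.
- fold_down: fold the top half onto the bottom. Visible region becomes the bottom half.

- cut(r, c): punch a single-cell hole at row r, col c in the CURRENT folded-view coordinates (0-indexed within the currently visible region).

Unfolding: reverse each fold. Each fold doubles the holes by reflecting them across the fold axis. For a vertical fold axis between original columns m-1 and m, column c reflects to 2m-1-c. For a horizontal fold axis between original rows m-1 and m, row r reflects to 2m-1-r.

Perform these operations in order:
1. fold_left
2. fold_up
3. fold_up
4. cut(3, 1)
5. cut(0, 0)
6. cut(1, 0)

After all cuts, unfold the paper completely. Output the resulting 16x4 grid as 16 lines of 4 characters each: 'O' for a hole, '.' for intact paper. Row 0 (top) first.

Op 1 fold_left: fold axis v@2; visible region now rows[0,16) x cols[0,2) = 16x2
Op 2 fold_up: fold axis h@8; visible region now rows[0,8) x cols[0,2) = 8x2
Op 3 fold_up: fold axis h@4; visible region now rows[0,4) x cols[0,2) = 4x2
Op 4 cut(3, 1): punch at orig (3,1); cuts so far [(3, 1)]; region rows[0,4) x cols[0,2) = 4x2
Op 5 cut(0, 0): punch at orig (0,0); cuts so far [(0, 0), (3, 1)]; region rows[0,4) x cols[0,2) = 4x2
Op 6 cut(1, 0): punch at orig (1,0); cuts so far [(0, 0), (1, 0), (3, 1)]; region rows[0,4) x cols[0,2) = 4x2
Unfold 1 (reflect across h@4): 6 holes -> [(0, 0), (1, 0), (3, 1), (4, 1), (6, 0), (7, 0)]
Unfold 2 (reflect across h@8): 12 holes -> [(0, 0), (1, 0), (3, 1), (4, 1), (6, 0), (7, 0), (8, 0), (9, 0), (11, 1), (12, 1), (14, 0), (15, 0)]
Unfold 3 (reflect across v@2): 24 holes -> [(0, 0), (0, 3), (1, 0), (1, 3), (3, 1), (3, 2), (4, 1), (4, 2), (6, 0), (6, 3), (7, 0), (7, 3), (8, 0), (8, 3), (9, 0), (9, 3), (11, 1), (11, 2), (12, 1), (12, 2), (14, 0), (14, 3), (15, 0), (15, 3)]

Answer: O..O
O..O
....
.OO.
.OO.
....
O..O
O..O
O..O
O..O
....
.OO.
.OO.
....
O..O
O..O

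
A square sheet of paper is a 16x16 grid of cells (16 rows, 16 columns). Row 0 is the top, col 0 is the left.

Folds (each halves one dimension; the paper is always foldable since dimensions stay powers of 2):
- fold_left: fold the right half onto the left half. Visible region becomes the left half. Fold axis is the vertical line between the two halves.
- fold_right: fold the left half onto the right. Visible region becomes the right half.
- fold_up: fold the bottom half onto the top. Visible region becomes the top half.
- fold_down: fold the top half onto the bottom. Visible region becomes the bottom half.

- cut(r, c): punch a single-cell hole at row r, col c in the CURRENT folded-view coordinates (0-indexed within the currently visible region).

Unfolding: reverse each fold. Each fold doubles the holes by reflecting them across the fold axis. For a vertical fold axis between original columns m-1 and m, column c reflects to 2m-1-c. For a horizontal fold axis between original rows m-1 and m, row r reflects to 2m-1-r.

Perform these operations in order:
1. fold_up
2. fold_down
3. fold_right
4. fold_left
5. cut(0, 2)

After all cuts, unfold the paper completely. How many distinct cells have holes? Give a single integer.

Answer: 16

Derivation:
Op 1 fold_up: fold axis h@8; visible region now rows[0,8) x cols[0,16) = 8x16
Op 2 fold_down: fold axis h@4; visible region now rows[4,8) x cols[0,16) = 4x16
Op 3 fold_right: fold axis v@8; visible region now rows[4,8) x cols[8,16) = 4x8
Op 4 fold_left: fold axis v@12; visible region now rows[4,8) x cols[8,12) = 4x4
Op 5 cut(0, 2): punch at orig (4,10); cuts so far [(4, 10)]; region rows[4,8) x cols[8,12) = 4x4
Unfold 1 (reflect across v@12): 2 holes -> [(4, 10), (4, 13)]
Unfold 2 (reflect across v@8): 4 holes -> [(4, 2), (4, 5), (4, 10), (4, 13)]
Unfold 3 (reflect across h@4): 8 holes -> [(3, 2), (3, 5), (3, 10), (3, 13), (4, 2), (4, 5), (4, 10), (4, 13)]
Unfold 4 (reflect across h@8): 16 holes -> [(3, 2), (3, 5), (3, 10), (3, 13), (4, 2), (4, 5), (4, 10), (4, 13), (11, 2), (11, 5), (11, 10), (11, 13), (12, 2), (12, 5), (12, 10), (12, 13)]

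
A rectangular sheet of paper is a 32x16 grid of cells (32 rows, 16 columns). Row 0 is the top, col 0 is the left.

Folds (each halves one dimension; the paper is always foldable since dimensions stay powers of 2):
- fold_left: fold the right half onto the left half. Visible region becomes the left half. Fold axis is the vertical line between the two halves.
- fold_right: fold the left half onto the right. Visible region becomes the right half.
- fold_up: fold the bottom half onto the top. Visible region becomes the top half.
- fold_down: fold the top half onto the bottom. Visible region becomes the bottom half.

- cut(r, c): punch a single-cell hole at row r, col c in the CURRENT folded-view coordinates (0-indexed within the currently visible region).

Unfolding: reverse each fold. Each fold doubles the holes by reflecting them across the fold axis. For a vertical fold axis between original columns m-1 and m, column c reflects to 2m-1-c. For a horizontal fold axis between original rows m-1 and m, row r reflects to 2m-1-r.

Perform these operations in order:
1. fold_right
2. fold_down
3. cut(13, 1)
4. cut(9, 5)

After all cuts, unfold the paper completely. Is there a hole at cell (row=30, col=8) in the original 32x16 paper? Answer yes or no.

Answer: no

Derivation:
Op 1 fold_right: fold axis v@8; visible region now rows[0,32) x cols[8,16) = 32x8
Op 2 fold_down: fold axis h@16; visible region now rows[16,32) x cols[8,16) = 16x8
Op 3 cut(13, 1): punch at orig (29,9); cuts so far [(29, 9)]; region rows[16,32) x cols[8,16) = 16x8
Op 4 cut(9, 5): punch at orig (25,13); cuts so far [(25, 13), (29, 9)]; region rows[16,32) x cols[8,16) = 16x8
Unfold 1 (reflect across h@16): 4 holes -> [(2, 9), (6, 13), (25, 13), (29, 9)]
Unfold 2 (reflect across v@8): 8 holes -> [(2, 6), (2, 9), (6, 2), (6, 13), (25, 2), (25, 13), (29, 6), (29, 9)]
Holes: [(2, 6), (2, 9), (6, 2), (6, 13), (25, 2), (25, 13), (29, 6), (29, 9)]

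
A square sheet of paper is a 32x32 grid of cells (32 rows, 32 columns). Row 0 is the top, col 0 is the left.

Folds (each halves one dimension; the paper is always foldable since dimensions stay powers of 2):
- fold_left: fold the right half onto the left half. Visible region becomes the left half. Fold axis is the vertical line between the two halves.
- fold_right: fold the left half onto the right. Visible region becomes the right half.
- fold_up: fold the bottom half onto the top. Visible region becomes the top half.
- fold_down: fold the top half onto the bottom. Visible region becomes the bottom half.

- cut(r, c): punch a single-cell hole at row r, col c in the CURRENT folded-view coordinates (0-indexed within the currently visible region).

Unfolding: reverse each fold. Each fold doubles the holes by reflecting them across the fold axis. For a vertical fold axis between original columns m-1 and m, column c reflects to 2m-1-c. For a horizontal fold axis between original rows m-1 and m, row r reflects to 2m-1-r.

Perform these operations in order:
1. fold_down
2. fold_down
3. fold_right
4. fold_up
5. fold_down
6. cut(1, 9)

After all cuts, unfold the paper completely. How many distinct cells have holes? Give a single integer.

Op 1 fold_down: fold axis h@16; visible region now rows[16,32) x cols[0,32) = 16x32
Op 2 fold_down: fold axis h@24; visible region now rows[24,32) x cols[0,32) = 8x32
Op 3 fold_right: fold axis v@16; visible region now rows[24,32) x cols[16,32) = 8x16
Op 4 fold_up: fold axis h@28; visible region now rows[24,28) x cols[16,32) = 4x16
Op 5 fold_down: fold axis h@26; visible region now rows[26,28) x cols[16,32) = 2x16
Op 6 cut(1, 9): punch at orig (27,25); cuts so far [(27, 25)]; region rows[26,28) x cols[16,32) = 2x16
Unfold 1 (reflect across h@26): 2 holes -> [(24, 25), (27, 25)]
Unfold 2 (reflect across h@28): 4 holes -> [(24, 25), (27, 25), (28, 25), (31, 25)]
Unfold 3 (reflect across v@16): 8 holes -> [(24, 6), (24, 25), (27, 6), (27, 25), (28, 6), (28, 25), (31, 6), (31, 25)]
Unfold 4 (reflect across h@24): 16 holes -> [(16, 6), (16, 25), (19, 6), (19, 25), (20, 6), (20, 25), (23, 6), (23, 25), (24, 6), (24, 25), (27, 6), (27, 25), (28, 6), (28, 25), (31, 6), (31, 25)]
Unfold 5 (reflect across h@16): 32 holes -> [(0, 6), (0, 25), (3, 6), (3, 25), (4, 6), (4, 25), (7, 6), (7, 25), (8, 6), (8, 25), (11, 6), (11, 25), (12, 6), (12, 25), (15, 6), (15, 25), (16, 6), (16, 25), (19, 6), (19, 25), (20, 6), (20, 25), (23, 6), (23, 25), (24, 6), (24, 25), (27, 6), (27, 25), (28, 6), (28, 25), (31, 6), (31, 25)]

Answer: 32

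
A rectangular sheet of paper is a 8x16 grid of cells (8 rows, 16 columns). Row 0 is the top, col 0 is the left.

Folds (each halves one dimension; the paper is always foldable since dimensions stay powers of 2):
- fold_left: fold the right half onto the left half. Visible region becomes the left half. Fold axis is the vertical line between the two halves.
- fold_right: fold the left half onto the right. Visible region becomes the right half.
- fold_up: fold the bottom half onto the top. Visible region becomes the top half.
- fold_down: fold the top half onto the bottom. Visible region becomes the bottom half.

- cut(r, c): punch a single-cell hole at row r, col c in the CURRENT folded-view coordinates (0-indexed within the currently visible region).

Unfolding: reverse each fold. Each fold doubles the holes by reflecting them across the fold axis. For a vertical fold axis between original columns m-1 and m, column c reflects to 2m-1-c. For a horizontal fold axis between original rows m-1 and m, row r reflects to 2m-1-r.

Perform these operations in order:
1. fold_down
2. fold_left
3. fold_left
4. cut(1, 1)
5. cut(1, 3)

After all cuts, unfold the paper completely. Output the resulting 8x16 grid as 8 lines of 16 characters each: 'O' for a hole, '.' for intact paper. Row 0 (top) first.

Answer: ................
................
.O.OO.O..O.OO.O.
................
................
.O.OO.O..O.OO.O.
................
................

Derivation:
Op 1 fold_down: fold axis h@4; visible region now rows[4,8) x cols[0,16) = 4x16
Op 2 fold_left: fold axis v@8; visible region now rows[4,8) x cols[0,8) = 4x8
Op 3 fold_left: fold axis v@4; visible region now rows[4,8) x cols[0,4) = 4x4
Op 4 cut(1, 1): punch at orig (5,1); cuts so far [(5, 1)]; region rows[4,8) x cols[0,4) = 4x4
Op 5 cut(1, 3): punch at orig (5,3); cuts so far [(5, 1), (5, 3)]; region rows[4,8) x cols[0,4) = 4x4
Unfold 1 (reflect across v@4): 4 holes -> [(5, 1), (5, 3), (5, 4), (5, 6)]
Unfold 2 (reflect across v@8): 8 holes -> [(5, 1), (5, 3), (5, 4), (5, 6), (5, 9), (5, 11), (5, 12), (5, 14)]
Unfold 3 (reflect across h@4): 16 holes -> [(2, 1), (2, 3), (2, 4), (2, 6), (2, 9), (2, 11), (2, 12), (2, 14), (5, 1), (5, 3), (5, 4), (5, 6), (5, 9), (5, 11), (5, 12), (5, 14)]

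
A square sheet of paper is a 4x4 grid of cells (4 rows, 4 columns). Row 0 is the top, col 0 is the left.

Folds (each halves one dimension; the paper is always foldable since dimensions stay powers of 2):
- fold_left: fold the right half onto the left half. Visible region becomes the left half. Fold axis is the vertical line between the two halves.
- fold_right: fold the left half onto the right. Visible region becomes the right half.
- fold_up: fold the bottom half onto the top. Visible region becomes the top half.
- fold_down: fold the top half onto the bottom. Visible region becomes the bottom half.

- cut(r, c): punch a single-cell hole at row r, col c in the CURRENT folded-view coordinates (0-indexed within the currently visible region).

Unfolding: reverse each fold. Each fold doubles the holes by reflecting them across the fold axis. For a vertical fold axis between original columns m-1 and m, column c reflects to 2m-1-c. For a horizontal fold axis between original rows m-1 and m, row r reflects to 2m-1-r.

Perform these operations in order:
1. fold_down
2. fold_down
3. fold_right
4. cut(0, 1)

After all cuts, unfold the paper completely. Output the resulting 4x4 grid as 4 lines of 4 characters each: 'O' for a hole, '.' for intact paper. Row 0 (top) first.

Op 1 fold_down: fold axis h@2; visible region now rows[2,4) x cols[0,4) = 2x4
Op 2 fold_down: fold axis h@3; visible region now rows[3,4) x cols[0,4) = 1x4
Op 3 fold_right: fold axis v@2; visible region now rows[3,4) x cols[2,4) = 1x2
Op 4 cut(0, 1): punch at orig (3,3); cuts so far [(3, 3)]; region rows[3,4) x cols[2,4) = 1x2
Unfold 1 (reflect across v@2): 2 holes -> [(3, 0), (3, 3)]
Unfold 2 (reflect across h@3): 4 holes -> [(2, 0), (2, 3), (3, 0), (3, 3)]
Unfold 3 (reflect across h@2): 8 holes -> [(0, 0), (0, 3), (1, 0), (1, 3), (2, 0), (2, 3), (3, 0), (3, 3)]

Answer: O..O
O..O
O..O
O..O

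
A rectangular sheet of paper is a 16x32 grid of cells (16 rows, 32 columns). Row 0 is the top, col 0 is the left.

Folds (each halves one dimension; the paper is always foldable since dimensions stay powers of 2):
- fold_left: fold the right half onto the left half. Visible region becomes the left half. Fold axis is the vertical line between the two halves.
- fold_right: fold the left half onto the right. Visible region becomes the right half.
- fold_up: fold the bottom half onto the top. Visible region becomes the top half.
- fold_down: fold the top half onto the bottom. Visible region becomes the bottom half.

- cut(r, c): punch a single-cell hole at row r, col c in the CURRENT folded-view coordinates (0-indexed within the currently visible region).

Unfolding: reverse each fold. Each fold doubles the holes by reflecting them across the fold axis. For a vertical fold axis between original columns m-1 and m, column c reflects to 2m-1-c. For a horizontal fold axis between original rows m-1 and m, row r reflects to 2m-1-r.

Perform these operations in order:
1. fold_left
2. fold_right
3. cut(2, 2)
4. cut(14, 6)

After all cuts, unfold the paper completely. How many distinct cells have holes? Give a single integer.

Answer: 8

Derivation:
Op 1 fold_left: fold axis v@16; visible region now rows[0,16) x cols[0,16) = 16x16
Op 2 fold_right: fold axis v@8; visible region now rows[0,16) x cols[8,16) = 16x8
Op 3 cut(2, 2): punch at orig (2,10); cuts so far [(2, 10)]; region rows[0,16) x cols[8,16) = 16x8
Op 4 cut(14, 6): punch at orig (14,14); cuts so far [(2, 10), (14, 14)]; region rows[0,16) x cols[8,16) = 16x8
Unfold 1 (reflect across v@8): 4 holes -> [(2, 5), (2, 10), (14, 1), (14, 14)]
Unfold 2 (reflect across v@16): 8 holes -> [(2, 5), (2, 10), (2, 21), (2, 26), (14, 1), (14, 14), (14, 17), (14, 30)]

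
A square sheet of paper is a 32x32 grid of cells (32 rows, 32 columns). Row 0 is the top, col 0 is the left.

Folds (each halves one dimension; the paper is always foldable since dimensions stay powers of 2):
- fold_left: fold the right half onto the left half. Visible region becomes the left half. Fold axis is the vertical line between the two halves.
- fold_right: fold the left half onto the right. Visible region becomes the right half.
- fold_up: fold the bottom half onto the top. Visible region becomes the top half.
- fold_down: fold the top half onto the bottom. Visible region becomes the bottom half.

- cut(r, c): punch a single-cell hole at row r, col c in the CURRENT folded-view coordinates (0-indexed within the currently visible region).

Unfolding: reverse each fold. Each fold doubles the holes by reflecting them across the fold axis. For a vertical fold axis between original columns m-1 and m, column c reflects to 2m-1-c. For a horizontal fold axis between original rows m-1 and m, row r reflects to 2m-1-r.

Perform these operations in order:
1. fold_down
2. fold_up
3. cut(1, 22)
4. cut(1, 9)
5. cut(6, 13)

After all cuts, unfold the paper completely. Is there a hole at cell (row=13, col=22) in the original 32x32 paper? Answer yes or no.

Answer: no

Derivation:
Op 1 fold_down: fold axis h@16; visible region now rows[16,32) x cols[0,32) = 16x32
Op 2 fold_up: fold axis h@24; visible region now rows[16,24) x cols[0,32) = 8x32
Op 3 cut(1, 22): punch at orig (17,22); cuts so far [(17, 22)]; region rows[16,24) x cols[0,32) = 8x32
Op 4 cut(1, 9): punch at orig (17,9); cuts so far [(17, 9), (17, 22)]; region rows[16,24) x cols[0,32) = 8x32
Op 5 cut(6, 13): punch at orig (22,13); cuts so far [(17, 9), (17, 22), (22, 13)]; region rows[16,24) x cols[0,32) = 8x32
Unfold 1 (reflect across h@24): 6 holes -> [(17, 9), (17, 22), (22, 13), (25, 13), (30, 9), (30, 22)]
Unfold 2 (reflect across h@16): 12 holes -> [(1, 9), (1, 22), (6, 13), (9, 13), (14, 9), (14, 22), (17, 9), (17, 22), (22, 13), (25, 13), (30, 9), (30, 22)]
Holes: [(1, 9), (1, 22), (6, 13), (9, 13), (14, 9), (14, 22), (17, 9), (17, 22), (22, 13), (25, 13), (30, 9), (30, 22)]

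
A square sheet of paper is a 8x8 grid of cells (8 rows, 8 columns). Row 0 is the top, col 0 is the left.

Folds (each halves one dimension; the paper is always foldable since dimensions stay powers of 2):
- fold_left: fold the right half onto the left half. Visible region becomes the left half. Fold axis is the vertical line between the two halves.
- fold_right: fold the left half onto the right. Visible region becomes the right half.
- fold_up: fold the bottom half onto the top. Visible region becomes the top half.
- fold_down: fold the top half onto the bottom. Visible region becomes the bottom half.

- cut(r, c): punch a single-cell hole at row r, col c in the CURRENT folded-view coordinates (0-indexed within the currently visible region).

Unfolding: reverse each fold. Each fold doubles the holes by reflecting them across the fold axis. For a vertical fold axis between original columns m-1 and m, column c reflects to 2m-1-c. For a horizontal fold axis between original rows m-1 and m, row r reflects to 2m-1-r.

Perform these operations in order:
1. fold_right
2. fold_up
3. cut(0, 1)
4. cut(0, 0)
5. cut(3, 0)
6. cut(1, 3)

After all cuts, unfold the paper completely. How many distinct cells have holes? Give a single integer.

Op 1 fold_right: fold axis v@4; visible region now rows[0,8) x cols[4,8) = 8x4
Op 2 fold_up: fold axis h@4; visible region now rows[0,4) x cols[4,8) = 4x4
Op 3 cut(0, 1): punch at orig (0,5); cuts so far [(0, 5)]; region rows[0,4) x cols[4,8) = 4x4
Op 4 cut(0, 0): punch at orig (0,4); cuts so far [(0, 4), (0, 5)]; region rows[0,4) x cols[4,8) = 4x4
Op 5 cut(3, 0): punch at orig (3,4); cuts so far [(0, 4), (0, 5), (3, 4)]; region rows[0,4) x cols[4,8) = 4x4
Op 6 cut(1, 3): punch at orig (1,7); cuts so far [(0, 4), (0, 5), (1, 7), (3, 4)]; region rows[0,4) x cols[4,8) = 4x4
Unfold 1 (reflect across h@4): 8 holes -> [(0, 4), (0, 5), (1, 7), (3, 4), (4, 4), (6, 7), (7, 4), (7, 5)]
Unfold 2 (reflect across v@4): 16 holes -> [(0, 2), (0, 3), (0, 4), (0, 5), (1, 0), (1, 7), (3, 3), (3, 4), (4, 3), (4, 4), (6, 0), (6, 7), (7, 2), (7, 3), (7, 4), (7, 5)]

Answer: 16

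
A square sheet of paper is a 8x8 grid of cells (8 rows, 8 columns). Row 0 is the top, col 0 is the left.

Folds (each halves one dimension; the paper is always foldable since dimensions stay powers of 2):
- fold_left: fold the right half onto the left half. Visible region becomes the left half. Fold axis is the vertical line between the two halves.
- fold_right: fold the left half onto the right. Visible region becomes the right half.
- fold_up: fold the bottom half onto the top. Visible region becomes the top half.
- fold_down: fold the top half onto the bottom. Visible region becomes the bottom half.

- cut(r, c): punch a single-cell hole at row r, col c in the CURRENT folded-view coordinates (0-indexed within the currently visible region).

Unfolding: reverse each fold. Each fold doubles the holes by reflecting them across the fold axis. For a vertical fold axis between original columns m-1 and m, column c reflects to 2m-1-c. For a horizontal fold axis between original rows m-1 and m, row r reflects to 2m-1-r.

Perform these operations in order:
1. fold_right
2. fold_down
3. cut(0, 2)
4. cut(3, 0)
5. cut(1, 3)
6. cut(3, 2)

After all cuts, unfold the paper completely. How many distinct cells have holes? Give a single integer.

Answer: 16

Derivation:
Op 1 fold_right: fold axis v@4; visible region now rows[0,8) x cols[4,8) = 8x4
Op 2 fold_down: fold axis h@4; visible region now rows[4,8) x cols[4,8) = 4x4
Op 3 cut(0, 2): punch at orig (4,6); cuts so far [(4, 6)]; region rows[4,8) x cols[4,8) = 4x4
Op 4 cut(3, 0): punch at orig (7,4); cuts so far [(4, 6), (7, 4)]; region rows[4,8) x cols[4,8) = 4x4
Op 5 cut(1, 3): punch at orig (5,7); cuts so far [(4, 6), (5, 7), (7, 4)]; region rows[4,8) x cols[4,8) = 4x4
Op 6 cut(3, 2): punch at orig (7,6); cuts so far [(4, 6), (5, 7), (7, 4), (7, 6)]; region rows[4,8) x cols[4,8) = 4x4
Unfold 1 (reflect across h@4): 8 holes -> [(0, 4), (0, 6), (2, 7), (3, 6), (4, 6), (5, 7), (7, 4), (7, 6)]
Unfold 2 (reflect across v@4): 16 holes -> [(0, 1), (0, 3), (0, 4), (0, 6), (2, 0), (2, 7), (3, 1), (3, 6), (4, 1), (4, 6), (5, 0), (5, 7), (7, 1), (7, 3), (7, 4), (7, 6)]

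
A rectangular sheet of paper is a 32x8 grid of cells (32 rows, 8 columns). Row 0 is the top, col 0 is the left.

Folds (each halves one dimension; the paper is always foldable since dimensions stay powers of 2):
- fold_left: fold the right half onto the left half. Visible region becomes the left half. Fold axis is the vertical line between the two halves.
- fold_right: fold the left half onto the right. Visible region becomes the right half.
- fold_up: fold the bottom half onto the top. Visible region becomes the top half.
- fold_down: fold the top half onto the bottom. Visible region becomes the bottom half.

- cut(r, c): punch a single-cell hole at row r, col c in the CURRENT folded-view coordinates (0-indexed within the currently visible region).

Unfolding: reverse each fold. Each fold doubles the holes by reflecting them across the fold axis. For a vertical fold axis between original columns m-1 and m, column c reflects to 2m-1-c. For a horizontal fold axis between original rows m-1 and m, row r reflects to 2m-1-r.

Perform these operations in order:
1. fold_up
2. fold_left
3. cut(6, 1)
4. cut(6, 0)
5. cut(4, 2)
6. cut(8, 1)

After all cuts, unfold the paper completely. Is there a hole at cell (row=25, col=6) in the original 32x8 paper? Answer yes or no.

Answer: yes

Derivation:
Op 1 fold_up: fold axis h@16; visible region now rows[0,16) x cols[0,8) = 16x8
Op 2 fold_left: fold axis v@4; visible region now rows[0,16) x cols[0,4) = 16x4
Op 3 cut(6, 1): punch at orig (6,1); cuts so far [(6, 1)]; region rows[0,16) x cols[0,4) = 16x4
Op 4 cut(6, 0): punch at orig (6,0); cuts so far [(6, 0), (6, 1)]; region rows[0,16) x cols[0,4) = 16x4
Op 5 cut(4, 2): punch at orig (4,2); cuts so far [(4, 2), (6, 0), (6, 1)]; region rows[0,16) x cols[0,4) = 16x4
Op 6 cut(8, 1): punch at orig (8,1); cuts so far [(4, 2), (6, 0), (6, 1), (8, 1)]; region rows[0,16) x cols[0,4) = 16x4
Unfold 1 (reflect across v@4): 8 holes -> [(4, 2), (4, 5), (6, 0), (6, 1), (6, 6), (6, 7), (8, 1), (8, 6)]
Unfold 2 (reflect across h@16): 16 holes -> [(4, 2), (4, 5), (6, 0), (6, 1), (6, 6), (6, 7), (8, 1), (8, 6), (23, 1), (23, 6), (25, 0), (25, 1), (25, 6), (25, 7), (27, 2), (27, 5)]
Holes: [(4, 2), (4, 5), (6, 0), (6, 1), (6, 6), (6, 7), (8, 1), (8, 6), (23, 1), (23, 6), (25, 0), (25, 1), (25, 6), (25, 7), (27, 2), (27, 5)]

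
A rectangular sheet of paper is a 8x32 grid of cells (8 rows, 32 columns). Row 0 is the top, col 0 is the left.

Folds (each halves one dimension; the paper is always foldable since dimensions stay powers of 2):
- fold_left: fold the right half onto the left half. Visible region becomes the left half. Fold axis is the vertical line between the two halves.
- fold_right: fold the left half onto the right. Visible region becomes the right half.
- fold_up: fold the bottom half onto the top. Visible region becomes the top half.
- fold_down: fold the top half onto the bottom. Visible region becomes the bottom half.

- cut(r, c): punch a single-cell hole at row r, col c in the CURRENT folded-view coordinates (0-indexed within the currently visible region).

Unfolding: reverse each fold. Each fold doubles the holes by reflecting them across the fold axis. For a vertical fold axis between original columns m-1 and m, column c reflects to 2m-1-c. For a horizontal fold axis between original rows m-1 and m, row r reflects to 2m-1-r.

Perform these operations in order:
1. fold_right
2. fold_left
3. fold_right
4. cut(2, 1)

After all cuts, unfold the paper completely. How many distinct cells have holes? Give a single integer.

Answer: 8

Derivation:
Op 1 fold_right: fold axis v@16; visible region now rows[0,8) x cols[16,32) = 8x16
Op 2 fold_left: fold axis v@24; visible region now rows[0,8) x cols[16,24) = 8x8
Op 3 fold_right: fold axis v@20; visible region now rows[0,8) x cols[20,24) = 8x4
Op 4 cut(2, 1): punch at orig (2,21); cuts so far [(2, 21)]; region rows[0,8) x cols[20,24) = 8x4
Unfold 1 (reflect across v@20): 2 holes -> [(2, 18), (2, 21)]
Unfold 2 (reflect across v@24): 4 holes -> [(2, 18), (2, 21), (2, 26), (2, 29)]
Unfold 3 (reflect across v@16): 8 holes -> [(2, 2), (2, 5), (2, 10), (2, 13), (2, 18), (2, 21), (2, 26), (2, 29)]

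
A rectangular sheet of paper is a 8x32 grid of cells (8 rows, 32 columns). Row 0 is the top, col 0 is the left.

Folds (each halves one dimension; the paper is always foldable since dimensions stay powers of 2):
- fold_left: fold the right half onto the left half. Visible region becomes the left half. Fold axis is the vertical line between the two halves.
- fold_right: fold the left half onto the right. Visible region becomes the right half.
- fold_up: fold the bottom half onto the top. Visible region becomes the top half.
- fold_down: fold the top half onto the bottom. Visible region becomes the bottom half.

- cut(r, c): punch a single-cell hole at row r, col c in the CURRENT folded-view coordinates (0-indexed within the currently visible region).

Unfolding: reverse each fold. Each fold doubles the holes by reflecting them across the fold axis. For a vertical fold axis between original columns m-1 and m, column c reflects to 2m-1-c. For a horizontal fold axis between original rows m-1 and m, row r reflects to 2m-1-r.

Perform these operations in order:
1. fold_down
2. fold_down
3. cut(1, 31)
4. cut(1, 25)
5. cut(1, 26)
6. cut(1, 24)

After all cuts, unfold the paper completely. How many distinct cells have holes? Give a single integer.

Answer: 16

Derivation:
Op 1 fold_down: fold axis h@4; visible region now rows[4,8) x cols[0,32) = 4x32
Op 2 fold_down: fold axis h@6; visible region now rows[6,8) x cols[0,32) = 2x32
Op 3 cut(1, 31): punch at orig (7,31); cuts so far [(7, 31)]; region rows[6,8) x cols[0,32) = 2x32
Op 4 cut(1, 25): punch at orig (7,25); cuts so far [(7, 25), (7, 31)]; region rows[6,8) x cols[0,32) = 2x32
Op 5 cut(1, 26): punch at orig (7,26); cuts so far [(7, 25), (7, 26), (7, 31)]; region rows[6,8) x cols[0,32) = 2x32
Op 6 cut(1, 24): punch at orig (7,24); cuts so far [(7, 24), (7, 25), (7, 26), (7, 31)]; region rows[6,8) x cols[0,32) = 2x32
Unfold 1 (reflect across h@6): 8 holes -> [(4, 24), (4, 25), (4, 26), (4, 31), (7, 24), (7, 25), (7, 26), (7, 31)]
Unfold 2 (reflect across h@4): 16 holes -> [(0, 24), (0, 25), (0, 26), (0, 31), (3, 24), (3, 25), (3, 26), (3, 31), (4, 24), (4, 25), (4, 26), (4, 31), (7, 24), (7, 25), (7, 26), (7, 31)]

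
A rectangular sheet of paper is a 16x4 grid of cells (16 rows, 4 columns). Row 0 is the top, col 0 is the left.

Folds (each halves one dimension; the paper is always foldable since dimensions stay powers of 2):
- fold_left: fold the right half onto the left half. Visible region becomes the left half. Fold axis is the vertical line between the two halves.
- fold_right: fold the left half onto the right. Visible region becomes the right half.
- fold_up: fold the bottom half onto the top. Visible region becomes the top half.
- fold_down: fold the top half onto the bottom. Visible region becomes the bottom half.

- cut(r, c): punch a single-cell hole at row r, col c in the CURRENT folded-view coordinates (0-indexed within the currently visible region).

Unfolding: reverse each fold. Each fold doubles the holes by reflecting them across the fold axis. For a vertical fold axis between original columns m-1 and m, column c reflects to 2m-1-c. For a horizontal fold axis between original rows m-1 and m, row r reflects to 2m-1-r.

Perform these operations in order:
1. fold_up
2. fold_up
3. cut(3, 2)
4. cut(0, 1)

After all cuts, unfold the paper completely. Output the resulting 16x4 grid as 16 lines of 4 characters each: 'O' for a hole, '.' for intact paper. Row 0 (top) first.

Op 1 fold_up: fold axis h@8; visible region now rows[0,8) x cols[0,4) = 8x4
Op 2 fold_up: fold axis h@4; visible region now rows[0,4) x cols[0,4) = 4x4
Op 3 cut(3, 2): punch at orig (3,2); cuts so far [(3, 2)]; region rows[0,4) x cols[0,4) = 4x4
Op 4 cut(0, 1): punch at orig (0,1); cuts so far [(0, 1), (3, 2)]; region rows[0,4) x cols[0,4) = 4x4
Unfold 1 (reflect across h@4): 4 holes -> [(0, 1), (3, 2), (4, 2), (7, 1)]
Unfold 2 (reflect across h@8): 8 holes -> [(0, 1), (3, 2), (4, 2), (7, 1), (8, 1), (11, 2), (12, 2), (15, 1)]

Answer: .O..
....
....
..O.
..O.
....
....
.O..
.O..
....
....
..O.
..O.
....
....
.O..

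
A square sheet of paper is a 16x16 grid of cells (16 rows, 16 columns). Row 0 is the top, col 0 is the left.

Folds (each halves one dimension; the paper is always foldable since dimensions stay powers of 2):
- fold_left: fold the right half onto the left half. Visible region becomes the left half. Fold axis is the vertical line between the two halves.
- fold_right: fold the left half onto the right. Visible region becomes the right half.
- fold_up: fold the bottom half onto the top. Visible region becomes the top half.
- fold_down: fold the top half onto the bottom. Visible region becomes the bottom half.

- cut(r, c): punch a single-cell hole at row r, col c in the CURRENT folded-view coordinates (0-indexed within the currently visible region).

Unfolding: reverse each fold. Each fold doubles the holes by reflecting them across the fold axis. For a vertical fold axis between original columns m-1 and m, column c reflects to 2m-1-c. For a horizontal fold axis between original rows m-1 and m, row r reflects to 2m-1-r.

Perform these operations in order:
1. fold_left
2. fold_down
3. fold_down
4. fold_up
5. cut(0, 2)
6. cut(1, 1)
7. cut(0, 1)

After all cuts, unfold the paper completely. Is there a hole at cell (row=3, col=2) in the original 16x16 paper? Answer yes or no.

Answer: yes

Derivation:
Op 1 fold_left: fold axis v@8; visible region now rows[0,16) x cols[0,8) = 16x8
Op 2 fold_down: fold axis h@8; visible region now rows[8,16) x cols[0,8) = 8x8
Op 3 fold_down: fold axis h@12; visible region now rows[12,16) x cols[0,8) = 4x8
Op 4 fold_up: fold axis h@14; visible region now rows[12,14) x cols[0,8) = 2x8
Op 5 cut(0, 2): punch at orig (12,2); cuts so far [(12, 2)]; region rows[12,14) x cols[0,8) = 2x8
Op 6 cut(1, 1): punch at orig (13,1); cuts so far [(12, 2), (13, 1)]; region rows[12,14) x cols[0,8) = 2x8
Op 7 cut(0, 1): punch at orig (12,1); cuts so far [(12, 1), (12, 2), (13, 1)]; region rows[12,14) x cols[0,8) = 2x8
Unfold 1 (reflect across h@14): 6 holes -> [(12, 1), (12, 2), (13, 1), (14, 1), (15, 1), (15, 2)]
Unfold 2 (reflect across h@12): 12 holes -> [(8, 1), (8, 2), (9, 1), (10, 1), (11, 1), (11, 2), (12, 1), (12, 2), (13, 1), (14, 1), (15, 1), (15, 2)]
Unfold 3 (reflect across h@8): 24 holes -> [(0, 1), (0, 2), (1, 1), (2, 1), (3, 1), (3, 2), (4, 1), (4, 2), (5, 1), (6, 1), (7, 1), (7, 2), (8, 1), (8, 2), (9, 1), (10, 1), (11, 1), (11, 2), (12, 1), (12, 2), (13, 1), (14, 1), (15, 1), (15, 2)]
Unfold 4 (reflect across v@8): 48 holes -> [(0, 1), (0, 2), (0, 13), (0, 14), (1, 1), (1, 14), (2, 1), (2, 14), (3, 1), (3, 2), (3, 13), (3, 14), (4, 1), (4, 2), (4, 13), (4, 14), (5, 1), (5, 14), (6, 1), (6, 14), (7, 1), (7, 2), (7, 13), (7, 14), (8, 1), (8, 2), (8, 13), (8, 14), (9, 1), (9, 14), (10, 1), (10, 14), (11, 1), (11, 2), (11, 13), (11, 14), (12, 1), (12, 2), (12, 13), (12, 14), (13, 1), (13, 14), (14, 1), (14, 14), (15, 1), (15, 2), (15, 13), (15, 14)]
Holes: [(0, 1), (0, 2), (0, 13), (0, 14), (1, 1), (1, 14), (2, 1), (2, 14), (3, 1), (3, 2), (3, 13), (3, 14), (4, 1), (4, 2), (4, 13), (4, 14), (5, 1), (5, 14), (6, 1), (6, 14), (7, 1), (7, 2), (7, 13), (7, 14), (8, 1), (8, 2), (8, 13), (8, 14), (9, 1), (9, 14), (10, 1), (10, 14), (11, 1), (11, 2), (11, 13), (11, 14), (12, 1), (12, 2), (12, 13), (12, 14), (13, 1), (13, 14), (14, 1), (14, 14), (15, 1), (15, 2), (15, 13), (15, 14)]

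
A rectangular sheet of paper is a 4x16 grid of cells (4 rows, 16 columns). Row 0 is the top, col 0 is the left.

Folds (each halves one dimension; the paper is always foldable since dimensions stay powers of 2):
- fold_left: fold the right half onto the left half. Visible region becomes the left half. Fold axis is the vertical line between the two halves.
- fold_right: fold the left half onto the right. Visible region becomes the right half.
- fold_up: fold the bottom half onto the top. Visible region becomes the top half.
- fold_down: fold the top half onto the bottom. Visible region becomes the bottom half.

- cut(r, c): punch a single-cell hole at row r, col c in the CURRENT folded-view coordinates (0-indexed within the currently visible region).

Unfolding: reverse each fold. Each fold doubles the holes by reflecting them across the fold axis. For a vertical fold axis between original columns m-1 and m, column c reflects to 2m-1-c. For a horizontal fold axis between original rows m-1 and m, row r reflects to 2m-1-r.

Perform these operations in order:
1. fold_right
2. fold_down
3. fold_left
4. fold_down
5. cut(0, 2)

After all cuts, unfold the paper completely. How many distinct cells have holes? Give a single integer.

Op 1 fold_right: fold axis v@8; visible region now rows[0,4) x cols[8,16) = 4x8
Op 2 fold_down: fold axis h@2; visible region now rows[2,4) x cols[8,16) = 2x8
Op 3 fold_left: fold axis v@12; visible region now rows[2,4) x cols[8,12) = 2x4
Op 4 fold_down: fold axis h@3; visible region now rows[3,4) x cols[8,12) = 1x4
Op 5 cut(0, 2): punch at orig (3,10); cuts so far [(3, 10)]; region rows[3,4) x cols[8,12) = 1x4
Unfold 1 (reflect across h@3): 2 holes -> [(2, 10), (3, 10)]
Unfold 2 (reflect across v@12): 4 holes -> [(2, 10), (2, 13), (3, 10), (3, 13)]
Unfold 3 (reflect across h@2): 8 holes -> [(0, 10), (0, 13), (1, 10), (1, 13), (2, 10), (2, 13), (3, 10), (3, 13)]
Unfold 4 (reflect across v@8): 16 holes -> [(0, 2), (0, 5), (0, 10), (0, 13), (1, 2), (1, 5), (1, 10), (1, 13), (2, 2), (2, 5), (2, 10), (2, 13), (3, 2), (3, 5), (3, 10), (3, 13)]

Answer: 16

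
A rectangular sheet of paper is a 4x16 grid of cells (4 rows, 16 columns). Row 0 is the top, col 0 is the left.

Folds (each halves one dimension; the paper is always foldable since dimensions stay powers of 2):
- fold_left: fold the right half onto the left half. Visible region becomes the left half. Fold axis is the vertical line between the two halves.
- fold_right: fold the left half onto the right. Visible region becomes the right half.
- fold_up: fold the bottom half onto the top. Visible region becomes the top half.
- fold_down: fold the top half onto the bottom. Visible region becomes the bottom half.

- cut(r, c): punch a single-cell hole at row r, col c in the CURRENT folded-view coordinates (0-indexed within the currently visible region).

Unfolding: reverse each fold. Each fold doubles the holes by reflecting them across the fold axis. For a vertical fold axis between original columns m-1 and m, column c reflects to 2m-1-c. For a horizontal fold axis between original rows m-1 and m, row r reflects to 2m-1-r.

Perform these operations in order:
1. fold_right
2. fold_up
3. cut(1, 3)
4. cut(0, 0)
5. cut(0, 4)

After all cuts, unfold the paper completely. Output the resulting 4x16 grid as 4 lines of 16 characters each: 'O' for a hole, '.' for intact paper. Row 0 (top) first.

Answer: ...O...OO...O...
....O......O....
....O......O....
...O...OO...O...

Derivation:
Op 1 fold_right: fold axis v@8; visible region now rows[0,4) x cols[8,16) = 4x8
Op 2 fold_up: fold axis h@2; visible region now rows[0,2) x cols[8,16) = 2x8
Op 3 cut(1, 3): punch at orig (1,11); cuts so far [(1, 11)]; region rows[0,2) x cols[8,16) = 2x8
Op 4 cut(0, 0): punch at orig (0,8); cuts so far [(0, 8), (1, 11)]; region rows[0,2) x cols[8,16) = 2x8
Op 5 cut(0, 4): punch at orig (0,12); cuts so far [(0, 8), (0, 12), (1, 11)]; region rows[0,2) x cols[8,16) = 2x8
Unfold 1 (reflect across h@2): 6 holes -> [(0, 8), (0, 12), (1, 11), (2, 11), (3, 8), (3, 12)]
Unfold 2 (reflect across v@8): 12 holes -> [(0, 3), (0, 7), (0, 8), (0, 12), (1, 4), (1, 11), (2, 4), (2, 11), (3, 3), (3, 7), (3, 8), (3, 12)]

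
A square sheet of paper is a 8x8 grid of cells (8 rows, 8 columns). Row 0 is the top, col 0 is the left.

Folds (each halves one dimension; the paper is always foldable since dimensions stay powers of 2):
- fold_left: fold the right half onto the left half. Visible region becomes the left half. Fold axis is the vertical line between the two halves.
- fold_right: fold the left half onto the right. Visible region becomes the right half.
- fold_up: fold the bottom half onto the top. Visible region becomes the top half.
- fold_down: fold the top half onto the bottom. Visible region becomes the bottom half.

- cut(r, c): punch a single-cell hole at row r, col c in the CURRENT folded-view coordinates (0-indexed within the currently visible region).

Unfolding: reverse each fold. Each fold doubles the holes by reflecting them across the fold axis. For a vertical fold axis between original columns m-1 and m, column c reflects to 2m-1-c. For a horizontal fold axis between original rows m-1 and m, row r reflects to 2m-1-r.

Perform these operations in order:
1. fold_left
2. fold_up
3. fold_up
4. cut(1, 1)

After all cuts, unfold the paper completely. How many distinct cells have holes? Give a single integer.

Answer: 8

Derivation:
Op 1 fold_left: fold axis v@4; visible region now rows[0,8) x cols[0,4) = 8x4
Op 2 fold_up: fold axis h@4; visible region now rows[0,4) x cols[0,4) = 4x4
Op 3 fold_up: fold axis h@2; visible region now rows[0,2) x cols[0,4) = 2x4
Op 4 cut(1, 1): punch at orig (1,1); cuts so far [(1, 1)]; region rows[0,2) x cols[0,4) = 2x4
Unfold 1 (reflect across h@2): 2 holes -> [(1, 1), (2, 1)]
Unfold 2 (reflect across h@4): 4 holes -> [(1, 1), (2, 1), (5, 1), (6, 1)]
Unfold 3 (reflect across v@4): 8 holes -> [(1, 1), (1, 6), (2, 1), (2, 6), (5, 1), (5, 6), (6, 1), (6, 6)]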